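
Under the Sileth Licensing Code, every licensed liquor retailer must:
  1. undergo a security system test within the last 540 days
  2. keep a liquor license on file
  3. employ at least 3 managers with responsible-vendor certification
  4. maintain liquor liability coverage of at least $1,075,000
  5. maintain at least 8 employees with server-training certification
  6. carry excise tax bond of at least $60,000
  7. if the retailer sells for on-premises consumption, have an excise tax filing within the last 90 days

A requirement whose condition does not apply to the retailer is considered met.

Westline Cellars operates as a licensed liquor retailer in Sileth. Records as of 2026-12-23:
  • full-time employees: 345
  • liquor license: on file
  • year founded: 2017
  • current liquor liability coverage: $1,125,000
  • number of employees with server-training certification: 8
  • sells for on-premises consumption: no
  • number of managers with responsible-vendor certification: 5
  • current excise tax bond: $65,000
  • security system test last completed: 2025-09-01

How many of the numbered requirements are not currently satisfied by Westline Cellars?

0

1. security system test 478 days ago vs limit 540 → met
2. liquor license present → met
3. managers with responsible-vendor certification 5 ≥ 3 → met
4. liquor liability coverage $1,125,000 ≥ $1,075,000 → met
5. employees with server-training certification 8 ≥ 8 → met
6. excise tax bond $65,000 ≥ $60,000 → met
7. condition 'sells for on-premises consumption' does not hold → requirement n/a → met
Not met: 0 of 7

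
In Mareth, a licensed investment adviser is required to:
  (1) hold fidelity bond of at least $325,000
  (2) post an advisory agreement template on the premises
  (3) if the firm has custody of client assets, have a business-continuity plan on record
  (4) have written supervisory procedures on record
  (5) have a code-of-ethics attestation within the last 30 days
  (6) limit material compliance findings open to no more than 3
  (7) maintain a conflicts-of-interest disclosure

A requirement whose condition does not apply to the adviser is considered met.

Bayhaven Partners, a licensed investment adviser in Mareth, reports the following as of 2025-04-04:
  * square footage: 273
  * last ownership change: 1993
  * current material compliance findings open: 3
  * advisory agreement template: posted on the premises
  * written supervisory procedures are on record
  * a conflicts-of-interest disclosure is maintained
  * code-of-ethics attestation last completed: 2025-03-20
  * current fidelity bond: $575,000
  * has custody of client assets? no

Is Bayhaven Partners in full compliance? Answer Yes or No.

Yes

1. fidelity bond $575,000 ≥ $325,000 → met
2. advisory agreement template present → met
3. condition 'has custody of client assets' does not hold → requirement n/a → met
4. written supervisory procedures present → met
5. code-of-ethics attestation 15 days ago vs limit 30 → met
6. material compliance findings open 3 ≤ 3 → met
7. conflicts-of-interest disclosure present → met
All met.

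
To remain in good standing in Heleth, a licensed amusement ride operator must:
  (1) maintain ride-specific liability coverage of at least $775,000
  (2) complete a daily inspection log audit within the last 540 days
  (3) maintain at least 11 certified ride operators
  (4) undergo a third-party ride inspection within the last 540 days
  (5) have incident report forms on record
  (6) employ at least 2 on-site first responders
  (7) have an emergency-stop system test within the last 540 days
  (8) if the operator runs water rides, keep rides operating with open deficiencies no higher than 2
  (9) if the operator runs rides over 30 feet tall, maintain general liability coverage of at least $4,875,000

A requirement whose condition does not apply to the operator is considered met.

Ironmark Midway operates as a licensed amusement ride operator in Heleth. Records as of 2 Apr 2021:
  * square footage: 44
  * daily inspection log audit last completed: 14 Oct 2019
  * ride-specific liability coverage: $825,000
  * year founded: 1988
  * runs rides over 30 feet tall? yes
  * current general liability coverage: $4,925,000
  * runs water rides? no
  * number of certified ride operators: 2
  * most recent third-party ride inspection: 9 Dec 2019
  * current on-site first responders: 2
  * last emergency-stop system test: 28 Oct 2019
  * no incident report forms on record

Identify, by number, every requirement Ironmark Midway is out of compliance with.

3, 5

1. ride-specific liability coverage $825,000 ≥ $775,000 → met
2. daily inspection log audit 536 days ago vs limit 540 → met
3. certified ride operators 2 < 11 → not met
4. third-party ride inspection 480 days ago vs limit 540 → met
5. incident report forms absent → not met
6. on-site first responders 2 ≥ 2 → met
7. emergency-stop system test 522 days ago vs limit 540 → met
8. condition 'runs water rides' does not hold → requirement n/a → met
9. condition 'runs rides over 30 feet tall' holds; general liability coverage $4,925,000 ≥ $4,875,000 → met
Not met: 3, 5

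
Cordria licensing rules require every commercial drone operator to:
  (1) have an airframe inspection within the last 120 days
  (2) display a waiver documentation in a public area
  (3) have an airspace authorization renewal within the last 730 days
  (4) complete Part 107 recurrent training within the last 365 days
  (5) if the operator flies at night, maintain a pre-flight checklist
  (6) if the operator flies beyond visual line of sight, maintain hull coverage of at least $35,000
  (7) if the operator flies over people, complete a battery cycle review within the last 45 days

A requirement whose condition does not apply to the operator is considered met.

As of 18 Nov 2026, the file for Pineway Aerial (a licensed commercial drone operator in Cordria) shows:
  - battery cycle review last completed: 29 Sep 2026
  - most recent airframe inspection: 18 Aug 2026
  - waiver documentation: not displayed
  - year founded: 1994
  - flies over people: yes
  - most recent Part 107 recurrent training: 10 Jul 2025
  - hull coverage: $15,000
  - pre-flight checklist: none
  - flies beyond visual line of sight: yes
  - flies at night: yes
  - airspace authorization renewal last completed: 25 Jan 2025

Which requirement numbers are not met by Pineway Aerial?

2, 4, 5, 6, 7

1. airframe inspection 92 days ago vs limit 120 → met
2. waiver documentation absent → not met
3. airspace authorization renewal 662 days ago vs limit 730 → met
4. Part 107 recurrent training 496 days ago vs limit 365 → not met
5. condition 'flies at night' holds; pre-flight checklist absent → not met
6. condition 'flies beyond visual line of sight' holds; hull coverage $15,000 < $35,000 → not met
7. condition 'flies over people' holds; battery cycle review 50 days ago vs limit 45 → not met
Not met: 2, 4, 5, 6, 7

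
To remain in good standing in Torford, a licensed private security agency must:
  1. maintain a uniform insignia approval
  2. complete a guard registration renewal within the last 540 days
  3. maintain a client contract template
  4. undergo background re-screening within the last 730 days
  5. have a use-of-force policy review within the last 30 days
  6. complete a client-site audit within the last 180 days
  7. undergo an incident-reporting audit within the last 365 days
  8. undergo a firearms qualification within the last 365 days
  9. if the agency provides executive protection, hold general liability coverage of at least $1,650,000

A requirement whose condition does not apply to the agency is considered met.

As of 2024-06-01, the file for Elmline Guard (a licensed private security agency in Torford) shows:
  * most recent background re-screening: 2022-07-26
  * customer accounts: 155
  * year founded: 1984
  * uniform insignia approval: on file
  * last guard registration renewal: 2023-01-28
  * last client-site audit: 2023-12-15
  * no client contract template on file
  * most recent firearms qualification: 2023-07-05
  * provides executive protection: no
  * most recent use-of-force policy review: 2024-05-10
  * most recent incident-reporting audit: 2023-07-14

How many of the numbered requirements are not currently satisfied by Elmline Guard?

1. uniform insignia approval present → met
2. guard registration renewal 490 days ago vs limit 540 → met
3. client contract template absent → not met
4. background re-screening 676 days ago vs limit 730 → met
5. use-of-force policy review 22 days ago vs limit 30 → met
6. client-site audit 169 days ago vs limit 180 → met
7. incident-reporting audit 323 days ago vs limit 365 → met
8. firearms qualification 332 days ago vs limit 365 → met
9. condition 'provides executive protection' does not hold → requirement n/a → met
Not met: 1 of 9

1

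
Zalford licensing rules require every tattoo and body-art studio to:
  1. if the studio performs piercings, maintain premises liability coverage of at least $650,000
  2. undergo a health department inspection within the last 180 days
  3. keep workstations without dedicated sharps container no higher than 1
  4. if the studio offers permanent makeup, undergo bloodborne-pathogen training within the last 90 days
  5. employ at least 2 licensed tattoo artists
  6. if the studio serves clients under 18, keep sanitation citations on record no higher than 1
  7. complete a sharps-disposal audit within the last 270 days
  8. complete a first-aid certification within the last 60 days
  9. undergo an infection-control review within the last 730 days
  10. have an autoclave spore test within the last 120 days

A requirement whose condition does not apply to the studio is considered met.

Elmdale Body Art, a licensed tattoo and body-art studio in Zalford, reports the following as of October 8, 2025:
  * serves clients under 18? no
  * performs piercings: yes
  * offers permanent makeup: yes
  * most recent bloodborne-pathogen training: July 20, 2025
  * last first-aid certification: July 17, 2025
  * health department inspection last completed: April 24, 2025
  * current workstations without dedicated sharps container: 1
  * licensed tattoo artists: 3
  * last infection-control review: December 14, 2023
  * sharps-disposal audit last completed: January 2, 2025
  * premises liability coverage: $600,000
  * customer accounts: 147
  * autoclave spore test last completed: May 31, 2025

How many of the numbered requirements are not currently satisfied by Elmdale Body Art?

4

1. condition 'performs piercings' holds; premises liability coverage $600,000 < $650,000 → not met
2. health department inspection 167 days ago vs limit 180 → met
3. workstations without dedicated sharps container 1 ≤ 1 → met
4. condition 'offers permanent makeup' holds; bloodborne-pathogen training 80 days ago vs limit 90 → met
5. licensed tattoo artists 3 ≥ 2 → met
6. condition 'serves clients under 18' does not hold → requirement n/a → met
7. sharps-disposal audit 279 days ago vs limit 270 → not met
8. first-aid certification 83 days ago vs limit 60 → not met
9. infection-control review 664 days ago vs limit 730 → met
10. autoclave spore test 130 days ago vs limit 120 → not met
Not met: 4 of 10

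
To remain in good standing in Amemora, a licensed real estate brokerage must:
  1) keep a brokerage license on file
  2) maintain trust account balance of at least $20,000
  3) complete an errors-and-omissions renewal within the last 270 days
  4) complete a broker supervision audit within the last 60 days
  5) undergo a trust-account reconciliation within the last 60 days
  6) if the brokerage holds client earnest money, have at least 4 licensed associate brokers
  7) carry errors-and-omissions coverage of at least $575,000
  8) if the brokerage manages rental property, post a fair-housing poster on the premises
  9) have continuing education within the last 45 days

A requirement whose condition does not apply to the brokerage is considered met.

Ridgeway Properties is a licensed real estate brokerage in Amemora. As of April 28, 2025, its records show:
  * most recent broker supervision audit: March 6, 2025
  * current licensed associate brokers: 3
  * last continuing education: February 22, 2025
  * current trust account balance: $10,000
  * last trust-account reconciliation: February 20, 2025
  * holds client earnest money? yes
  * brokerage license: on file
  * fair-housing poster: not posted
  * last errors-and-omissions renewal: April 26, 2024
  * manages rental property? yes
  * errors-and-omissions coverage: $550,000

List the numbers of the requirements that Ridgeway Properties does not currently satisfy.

2, 3, 5, 6, 7, 8, 9

1. brokerage license present → met
2. trust account balance $10,000 < $20,000 → not met
3. errors-and-omissions renewal 367 days ago vs limit 270 → not met
4. broker supervision audit 53 days ago vs limit 60 → met
5. trust-account reconciliation 67 days ago vs limit 60 → not met
6. condition 'holds client earnest money' holds; licensed associate brokers 3 < 4 → not met
7. errors-and-omissions coverage $550,000 < $575,000 → not met
8. condition 'manages rental property' holds; fair-housing poster absent → not met
9. continuing education 65 days ago vs limit 45 → not met
Not met: 2, 3, 5, 6, 7, 8, 9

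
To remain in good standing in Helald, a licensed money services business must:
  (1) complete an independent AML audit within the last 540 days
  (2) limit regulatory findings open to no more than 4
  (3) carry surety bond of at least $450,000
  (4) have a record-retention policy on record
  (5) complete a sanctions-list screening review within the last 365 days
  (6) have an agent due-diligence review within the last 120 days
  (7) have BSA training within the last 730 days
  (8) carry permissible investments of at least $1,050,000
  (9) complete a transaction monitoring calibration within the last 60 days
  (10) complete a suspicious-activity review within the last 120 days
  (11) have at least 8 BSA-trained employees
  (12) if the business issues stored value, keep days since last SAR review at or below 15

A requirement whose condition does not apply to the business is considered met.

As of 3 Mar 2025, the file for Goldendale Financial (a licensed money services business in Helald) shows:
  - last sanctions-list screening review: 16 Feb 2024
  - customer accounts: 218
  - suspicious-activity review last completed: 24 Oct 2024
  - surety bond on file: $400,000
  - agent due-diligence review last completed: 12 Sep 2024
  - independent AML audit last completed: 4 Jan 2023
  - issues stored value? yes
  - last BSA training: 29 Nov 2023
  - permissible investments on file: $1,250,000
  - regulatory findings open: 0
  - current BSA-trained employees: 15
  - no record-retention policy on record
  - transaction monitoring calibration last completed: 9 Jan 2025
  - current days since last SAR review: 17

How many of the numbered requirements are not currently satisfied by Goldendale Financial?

7

1. independent AML audit 789 days ago vs limit 540 → not met
2. regulatory findings open 0 ≤ 4 → met
3. surety bond $400,000 < $450,000 → not met
4. record-retention policy absent → not met
5. sanctions-list screening review 381 days ago vs limit 365 → not met
6. agent due-diligence review 172 days ago vs limit 120 → not met
7. BSA training 460 days ago vs limit 730 → met
8. permissible investments $1,250,000 ≥ $1,050,000 → met
9. transaction monitoring calibration 53 days ago vs limit 60 → met
10. suspicious-activity review 130 days ago vs limit 120 → not met
11. BSA-trained employees 15 ≥ 8 → met
12. condition 'issues stored value' holds; days since last SAR review 17 > 15 → not met
Not met: 7 of 12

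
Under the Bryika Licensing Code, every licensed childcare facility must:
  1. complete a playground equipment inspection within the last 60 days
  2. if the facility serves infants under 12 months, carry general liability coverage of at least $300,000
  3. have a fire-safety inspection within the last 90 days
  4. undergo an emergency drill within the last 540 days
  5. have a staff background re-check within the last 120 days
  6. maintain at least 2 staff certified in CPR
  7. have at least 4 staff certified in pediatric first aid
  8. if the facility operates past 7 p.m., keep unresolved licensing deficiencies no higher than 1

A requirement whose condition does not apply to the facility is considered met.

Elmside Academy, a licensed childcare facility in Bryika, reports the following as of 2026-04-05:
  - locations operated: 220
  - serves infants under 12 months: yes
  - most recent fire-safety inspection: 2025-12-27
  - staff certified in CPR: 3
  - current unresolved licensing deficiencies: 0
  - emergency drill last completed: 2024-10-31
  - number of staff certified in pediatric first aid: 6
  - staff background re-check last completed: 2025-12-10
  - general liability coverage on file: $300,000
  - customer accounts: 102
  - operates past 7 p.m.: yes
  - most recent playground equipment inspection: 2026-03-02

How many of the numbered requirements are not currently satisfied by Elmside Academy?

1

1. playground equipment inspection 34 days ago vs limit 60 → met
2. condition 'serves infants under 12 months' holds; general liability coverage $300,000 ≥ $300,000 → met
3. fire-safety inspection 99 days ago vs limit 90 → not met
4. emergency drill 521 days ago vs limit 540 → met
5. staff background re-check 116 days ago vs limit 120 → met
6. staff certified in CPR 3 ≥ 2 → met
7. staff certified in pediatric first aid 6 ≥ 4 → met
8. condition 'operates past 7 p.m.' holds; unresolved licensing deficiencies 0 ≤ 1 → met
Not met: 1 of 8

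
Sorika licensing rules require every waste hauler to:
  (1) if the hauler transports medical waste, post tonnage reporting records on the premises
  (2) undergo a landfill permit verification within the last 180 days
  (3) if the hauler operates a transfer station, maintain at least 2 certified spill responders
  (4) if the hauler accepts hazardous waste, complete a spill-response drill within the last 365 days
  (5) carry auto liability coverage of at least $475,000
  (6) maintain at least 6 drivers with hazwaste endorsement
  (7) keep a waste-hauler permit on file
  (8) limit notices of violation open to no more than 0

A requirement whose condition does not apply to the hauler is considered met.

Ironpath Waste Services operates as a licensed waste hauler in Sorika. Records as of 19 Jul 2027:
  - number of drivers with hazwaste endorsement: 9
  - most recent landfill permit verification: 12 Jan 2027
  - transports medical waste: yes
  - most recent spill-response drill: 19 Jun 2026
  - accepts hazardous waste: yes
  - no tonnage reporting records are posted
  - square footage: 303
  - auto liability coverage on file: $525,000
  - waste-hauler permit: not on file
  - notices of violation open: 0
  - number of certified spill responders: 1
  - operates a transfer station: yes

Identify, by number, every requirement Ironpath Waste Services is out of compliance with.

1, 2, 3, 4, 7

1. condition 'transports medical waste' holds; tonnage reporting records absent → not met
2. landfill permit verification 188 days ago vs limit 180 → not met
3. condition 'operates a transfer station' holds; certified spill responders 1 < 2 → not met
4. condition 'accepts hazardous waste' holds; spill-response drill 395 days ago vs limit 365 → not met
5. auto liability coverage $525,000 ≥ $475,000 → met
6. drivers with hazwaste endorsement 9 ≥ 6 → met
7. waste-hauler permit absent → not met
8. notices of violation open 0 ≤ 0 → met
Not met: 1, 2, 3, 4, 7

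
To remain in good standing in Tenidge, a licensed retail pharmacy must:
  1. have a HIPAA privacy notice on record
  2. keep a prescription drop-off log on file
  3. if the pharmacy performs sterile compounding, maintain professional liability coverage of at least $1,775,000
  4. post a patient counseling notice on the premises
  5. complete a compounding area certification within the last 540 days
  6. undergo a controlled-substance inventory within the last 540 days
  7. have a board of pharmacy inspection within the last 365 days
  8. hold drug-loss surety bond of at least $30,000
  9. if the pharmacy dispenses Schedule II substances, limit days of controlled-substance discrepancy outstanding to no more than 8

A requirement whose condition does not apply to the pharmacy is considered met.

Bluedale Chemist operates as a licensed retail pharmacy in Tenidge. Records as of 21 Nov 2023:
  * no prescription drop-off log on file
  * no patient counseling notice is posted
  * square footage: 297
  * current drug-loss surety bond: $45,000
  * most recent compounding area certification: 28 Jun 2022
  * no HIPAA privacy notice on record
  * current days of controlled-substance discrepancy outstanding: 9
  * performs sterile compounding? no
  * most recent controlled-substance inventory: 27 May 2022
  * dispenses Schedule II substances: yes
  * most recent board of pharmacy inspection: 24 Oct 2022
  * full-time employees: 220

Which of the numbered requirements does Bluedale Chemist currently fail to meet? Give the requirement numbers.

1, 2, 4, 6, 7, 9

1. HIPAA privacy notice absent → not met
2. prescription drop-off log absent → not met
3. condition 'performs sterile compounding' does not hold → requirement n/a → met
4. patient counseling notice absent → not met
5. compounding area certification 511 days ago vs limit 540 → met
6. controlled-substance inventory 543 days ago vs limit 540 → not met
7. board of pharmacy inspection 393 days ago vs limit 365 → not met
8. drug-loss surety bond $45,000 ≥ $30,000 → met
9. condition 'dispenses Schedule II substances' holds; days of controlled-substance discrepancy outstanding 9 > 8 → not met
Not met: 1, 2, 4, 6, 7, 9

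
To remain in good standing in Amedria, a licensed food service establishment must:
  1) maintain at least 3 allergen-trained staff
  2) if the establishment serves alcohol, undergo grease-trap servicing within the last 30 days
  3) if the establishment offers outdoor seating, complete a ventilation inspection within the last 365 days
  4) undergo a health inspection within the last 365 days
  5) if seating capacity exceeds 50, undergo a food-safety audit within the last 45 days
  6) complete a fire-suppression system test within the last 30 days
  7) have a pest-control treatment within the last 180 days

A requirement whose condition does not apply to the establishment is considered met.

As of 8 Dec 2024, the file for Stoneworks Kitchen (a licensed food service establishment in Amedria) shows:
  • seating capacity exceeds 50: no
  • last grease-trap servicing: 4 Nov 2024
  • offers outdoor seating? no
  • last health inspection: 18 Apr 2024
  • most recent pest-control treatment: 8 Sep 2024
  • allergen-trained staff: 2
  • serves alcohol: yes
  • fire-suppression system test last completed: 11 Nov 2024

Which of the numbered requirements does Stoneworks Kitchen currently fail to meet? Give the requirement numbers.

1. allergen-trained staff 2 < 3 → not met
2. condition 'serves alcohol' holds; grease-trap servicing 34 days ago vs limit 30 → not met
3. condition 'offers outdoor seating' does not hold → requirement n/a → met
4. health inspection 234 days ago vs limit 365 → met
5. condition 'seating capacity exceeds 50' does not hold → requirement n/a → met
6. fire-suppression system test 27 days ago vs limit 30 → met
7. pest-control treatment 91 days ago vs limit 180 → met
Not met: 1, 2

1, 2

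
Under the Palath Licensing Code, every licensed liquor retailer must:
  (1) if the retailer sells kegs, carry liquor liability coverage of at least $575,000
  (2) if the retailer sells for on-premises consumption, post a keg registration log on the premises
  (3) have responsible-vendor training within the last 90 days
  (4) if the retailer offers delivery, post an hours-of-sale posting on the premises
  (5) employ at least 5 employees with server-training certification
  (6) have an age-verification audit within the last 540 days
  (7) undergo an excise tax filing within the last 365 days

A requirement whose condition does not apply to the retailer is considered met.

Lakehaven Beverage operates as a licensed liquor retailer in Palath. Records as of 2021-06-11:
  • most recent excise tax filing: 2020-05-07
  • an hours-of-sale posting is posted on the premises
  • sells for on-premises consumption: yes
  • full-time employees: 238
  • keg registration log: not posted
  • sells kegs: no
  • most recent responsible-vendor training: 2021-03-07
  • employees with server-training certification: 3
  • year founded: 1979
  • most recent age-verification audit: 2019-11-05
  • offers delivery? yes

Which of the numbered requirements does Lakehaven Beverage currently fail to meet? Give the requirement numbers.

1. condition 'sells kegs' does not hold → requirement n/a → met
2. condition 'sells for on-premises consumption' holds; keg registration log absent → not met
3. responsible-vendor training 96 days ago vs limit 90 → not met
4. condition 'offers delivery' holds; hours-of-sale posting present → met
5. employees with server-training certification 3 < 5 → not met
6. age-verification audit 584 days ago vs limit 540 → not met
7. excise tax filing 400 days ago vs limit 365 → not met
Not met: 2, 3, 5, 6, 7

2, 3, 5, 6, 7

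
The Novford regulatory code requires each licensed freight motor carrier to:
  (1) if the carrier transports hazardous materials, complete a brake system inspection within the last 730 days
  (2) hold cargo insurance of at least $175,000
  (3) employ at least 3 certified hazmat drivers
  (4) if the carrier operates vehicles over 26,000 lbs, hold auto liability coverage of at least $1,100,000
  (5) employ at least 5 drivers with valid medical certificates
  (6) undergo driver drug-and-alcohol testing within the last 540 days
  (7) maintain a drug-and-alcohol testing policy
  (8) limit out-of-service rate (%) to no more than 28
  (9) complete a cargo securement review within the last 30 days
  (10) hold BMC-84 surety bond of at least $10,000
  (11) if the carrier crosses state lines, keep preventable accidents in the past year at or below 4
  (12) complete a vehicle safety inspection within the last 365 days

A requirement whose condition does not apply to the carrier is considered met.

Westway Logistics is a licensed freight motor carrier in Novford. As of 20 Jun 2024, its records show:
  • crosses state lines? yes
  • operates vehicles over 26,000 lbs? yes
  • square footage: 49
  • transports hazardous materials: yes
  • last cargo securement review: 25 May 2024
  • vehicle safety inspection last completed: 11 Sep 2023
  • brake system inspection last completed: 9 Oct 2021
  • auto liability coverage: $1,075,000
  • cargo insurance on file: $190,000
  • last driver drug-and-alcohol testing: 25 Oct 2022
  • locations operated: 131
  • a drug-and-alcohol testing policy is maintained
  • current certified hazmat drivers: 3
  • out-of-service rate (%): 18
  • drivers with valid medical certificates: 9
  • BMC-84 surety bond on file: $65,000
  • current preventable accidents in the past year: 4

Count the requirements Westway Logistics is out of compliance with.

1. condition 'transports hazardous materials' holds; brake system inspection 985 days ago vs limit 730 → not met
2. cargo insurance $190,000 ≥ $175,000 → met
3. certified hazmat drivers 3 ≥ 3 → met
4. condition 'operates vehicles over 26,000 lbs' holds; auto liability coverage $1,075,000 < $1,100,000 → not met
5. drivers with valid medical certificates 9 ≥ 5 → met
6. driver drug-and-alcohol testing 604 days ago vs limit 540 → not met
7. drug-and-alcohol testing policy present → met
8. out-of-service rate (%) 18 ≤ 28 → met
9. cargo securement review 26 days ago vs limit 30 → met
10. BMC-84 surety bond $65,000 ≥ $10,000 → met
11. condition 'crosses state lines' holds; preventable accidents in the past year 4 ≤ 4 → met
12. vehicle safety inspection 283 days ago vs limit 365 → met
Not met: 3 of 12

3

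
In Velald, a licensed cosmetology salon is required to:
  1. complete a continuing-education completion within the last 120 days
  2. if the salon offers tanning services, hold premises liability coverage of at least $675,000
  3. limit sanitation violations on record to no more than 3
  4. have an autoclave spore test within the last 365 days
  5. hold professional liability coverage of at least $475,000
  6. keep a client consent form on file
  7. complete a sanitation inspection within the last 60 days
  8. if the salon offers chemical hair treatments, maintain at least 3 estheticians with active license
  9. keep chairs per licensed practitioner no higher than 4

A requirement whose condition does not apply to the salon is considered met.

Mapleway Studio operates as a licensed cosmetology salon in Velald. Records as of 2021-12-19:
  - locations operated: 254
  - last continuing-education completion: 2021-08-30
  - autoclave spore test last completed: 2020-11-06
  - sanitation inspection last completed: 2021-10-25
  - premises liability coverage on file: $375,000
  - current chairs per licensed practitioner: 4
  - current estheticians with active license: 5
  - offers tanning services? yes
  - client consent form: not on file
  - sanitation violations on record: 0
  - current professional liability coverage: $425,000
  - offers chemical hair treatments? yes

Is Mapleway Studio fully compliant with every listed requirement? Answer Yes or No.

1. continuing-education completion 111 days ago vs limit 120 → met
2. condition 'offers tanning services' holds; premises liability coverage $375,000 < $675,000 → not met
3. sanitation violations on record 0 ≤ 3 → met
4. autoclave spore test 408 days ago vs limit 365 → not met
5. professional liability coverage $425,000 < $475,000 → not met
6. client consent form absent → not met
7. sanitation inspection 55 days ago vs limit 60 → met
8. condition 'offers chemical hair treatments' holds; estheticians with active license 5 ≥ 3 → met
9. chairs per licensed practitioner 4 ≤ 4 → met
Not met: 2, 4, 5, 6

No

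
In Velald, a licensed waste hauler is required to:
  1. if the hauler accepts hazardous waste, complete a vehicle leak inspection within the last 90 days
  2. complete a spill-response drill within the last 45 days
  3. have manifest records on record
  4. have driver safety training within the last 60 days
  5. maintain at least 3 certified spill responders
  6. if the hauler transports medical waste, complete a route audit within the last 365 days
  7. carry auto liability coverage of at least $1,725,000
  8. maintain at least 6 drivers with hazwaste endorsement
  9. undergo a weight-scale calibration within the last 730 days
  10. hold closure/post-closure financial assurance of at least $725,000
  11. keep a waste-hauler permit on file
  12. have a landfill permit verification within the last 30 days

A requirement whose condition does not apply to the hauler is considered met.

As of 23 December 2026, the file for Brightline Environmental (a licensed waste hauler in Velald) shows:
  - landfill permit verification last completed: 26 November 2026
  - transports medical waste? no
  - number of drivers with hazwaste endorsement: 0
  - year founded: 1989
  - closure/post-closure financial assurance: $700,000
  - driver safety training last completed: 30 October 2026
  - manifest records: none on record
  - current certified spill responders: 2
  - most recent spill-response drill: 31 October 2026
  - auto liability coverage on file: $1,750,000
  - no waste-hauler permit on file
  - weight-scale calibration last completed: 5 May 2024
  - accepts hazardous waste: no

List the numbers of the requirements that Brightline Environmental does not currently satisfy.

1. condition 'accepts hazardous waste' does not hold → requirement n/a → met
2. spill-response drill 53 days ago vs limit 45 → not met
3. manifest records absent → not met
4. driver safety training 54 days ago vs limit 60 → met
5. certified spill responders 2 < 3 → not met
6. condition 'transports medical waste' does not hold → requirement n/a → met
7. auto liability coverage $1,750,000 ≥ $1,725,000 → met
8. drivers with hazwaste endorsement 0 < 6 → not met
9. weight-scale calibration 962 days ago vs limit 730 → not met
10. closure/post-closure financial assurance $700,000 < $725,000 → not met
11. waste-hauler permit absent → not met
12. landfill permit verification 27 days ago vs limit 30 → met
Not met: 2, 3, 5, 8, 9, 10, 11

2, 3, 5, 8, 9, 10, 11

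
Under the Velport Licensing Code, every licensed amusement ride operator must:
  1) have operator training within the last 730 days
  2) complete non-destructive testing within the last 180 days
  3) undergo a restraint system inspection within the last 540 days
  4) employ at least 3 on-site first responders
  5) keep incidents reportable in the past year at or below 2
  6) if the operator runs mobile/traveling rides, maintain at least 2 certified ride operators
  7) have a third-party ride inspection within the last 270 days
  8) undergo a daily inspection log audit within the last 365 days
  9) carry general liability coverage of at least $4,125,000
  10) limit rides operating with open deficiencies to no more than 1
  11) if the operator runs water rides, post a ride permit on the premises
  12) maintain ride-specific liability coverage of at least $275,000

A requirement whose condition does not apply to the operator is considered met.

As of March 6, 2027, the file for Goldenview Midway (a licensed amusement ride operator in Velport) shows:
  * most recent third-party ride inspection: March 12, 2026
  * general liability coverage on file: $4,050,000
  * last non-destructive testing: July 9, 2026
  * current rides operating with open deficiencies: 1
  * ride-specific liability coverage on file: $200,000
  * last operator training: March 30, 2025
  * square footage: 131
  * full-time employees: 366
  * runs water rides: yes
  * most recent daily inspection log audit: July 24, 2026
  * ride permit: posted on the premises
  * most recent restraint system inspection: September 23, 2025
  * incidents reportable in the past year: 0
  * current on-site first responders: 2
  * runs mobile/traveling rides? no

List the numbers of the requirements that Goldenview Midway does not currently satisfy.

1. operator training 706 days ago vs limit 730 → met
2. non-destructive testing 240 days ago vs limit 180 → not met
3. restraint system inspection 529 days ago vs limit 540 → met
4. on-site first responders 2 < 3 → not met
5. incidents reportable in the past year 0 ≤ 2 → met
6. condition 'runs mobile/traveling rides' does not hold → requirement n/a → met
7. third-party ride inspection 359 days ago vs limit 270 → not met
8. daily inspection log audit 225 days ago vs limit 365 → met
9. general liability coverage $4,050,000 < $4,125,000 → not met
10. rides operating with open deficiencies 1 ≤ 1 → met
11. condition 'runs water rides' holds; ride permit present → met
12. ride-specific liability coverage $200,000 < $275,000 → not met
Not met: 2, 4, 7, 9, 12

2, 4, 7, 9, 12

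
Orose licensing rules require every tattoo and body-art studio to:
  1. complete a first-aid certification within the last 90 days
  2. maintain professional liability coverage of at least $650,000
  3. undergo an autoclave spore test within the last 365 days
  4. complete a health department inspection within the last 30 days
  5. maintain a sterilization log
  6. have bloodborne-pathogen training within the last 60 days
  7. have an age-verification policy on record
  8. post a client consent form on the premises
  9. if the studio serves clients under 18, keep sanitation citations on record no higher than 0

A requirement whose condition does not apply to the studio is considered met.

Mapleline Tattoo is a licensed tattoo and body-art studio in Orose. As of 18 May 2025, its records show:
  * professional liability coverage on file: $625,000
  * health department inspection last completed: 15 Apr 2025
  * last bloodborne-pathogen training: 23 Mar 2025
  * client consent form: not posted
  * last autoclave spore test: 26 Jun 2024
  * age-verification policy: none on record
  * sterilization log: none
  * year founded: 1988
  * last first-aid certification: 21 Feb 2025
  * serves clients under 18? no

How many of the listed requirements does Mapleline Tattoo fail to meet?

5

1. first-aid certification 86 days ago vs limit 90 → met
2. professional liability coverage $625,000 < $650,000 → not met
3. autoclave spore test 326 days ago vs limit 365 → met
4. health department inspection 33 days ago vs limit 30 → not met
5. sterilization log absent → not met
6. bloodborne-pathogen training 56 days ago vs limit 60 → met
7. age-verification policy absent → not met
8. client consent form absent → not met
9. condition 'serves clients under 18' does not hold → requirement n/a → met
Not met: 5 of 9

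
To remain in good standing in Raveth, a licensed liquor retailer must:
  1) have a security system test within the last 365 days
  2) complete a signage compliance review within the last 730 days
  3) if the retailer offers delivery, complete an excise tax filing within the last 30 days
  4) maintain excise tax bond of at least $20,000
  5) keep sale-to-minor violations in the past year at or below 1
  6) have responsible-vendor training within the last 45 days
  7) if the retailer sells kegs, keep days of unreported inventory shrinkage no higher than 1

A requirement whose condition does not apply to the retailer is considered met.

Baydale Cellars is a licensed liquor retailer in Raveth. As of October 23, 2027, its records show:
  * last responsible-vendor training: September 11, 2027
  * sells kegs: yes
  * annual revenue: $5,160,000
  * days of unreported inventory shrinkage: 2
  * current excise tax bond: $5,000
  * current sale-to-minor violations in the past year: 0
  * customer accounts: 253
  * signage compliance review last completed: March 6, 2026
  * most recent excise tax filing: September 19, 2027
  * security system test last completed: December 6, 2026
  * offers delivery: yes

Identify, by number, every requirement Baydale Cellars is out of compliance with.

1. security system test 321 days ago vs limit 365 → met
2. signage compliance review 596 days ago vs limit 730 → met
3. condition 'offers delivery' holds; excise tax filing 34 days ago vs limit 30 → not met
4. excise tax bond $5,000 < $20,000 → not met
5. sale-to-minor violations in the past year 0 ≤ 1 → met
6. responsible-vendor training 42 days ago vs limit 45 → met
7. condition 'sells kegs' holds; days of unreported inventory shrinkage 2 > 1 → not met
Not met: 3, 4, 7

3, 4, 7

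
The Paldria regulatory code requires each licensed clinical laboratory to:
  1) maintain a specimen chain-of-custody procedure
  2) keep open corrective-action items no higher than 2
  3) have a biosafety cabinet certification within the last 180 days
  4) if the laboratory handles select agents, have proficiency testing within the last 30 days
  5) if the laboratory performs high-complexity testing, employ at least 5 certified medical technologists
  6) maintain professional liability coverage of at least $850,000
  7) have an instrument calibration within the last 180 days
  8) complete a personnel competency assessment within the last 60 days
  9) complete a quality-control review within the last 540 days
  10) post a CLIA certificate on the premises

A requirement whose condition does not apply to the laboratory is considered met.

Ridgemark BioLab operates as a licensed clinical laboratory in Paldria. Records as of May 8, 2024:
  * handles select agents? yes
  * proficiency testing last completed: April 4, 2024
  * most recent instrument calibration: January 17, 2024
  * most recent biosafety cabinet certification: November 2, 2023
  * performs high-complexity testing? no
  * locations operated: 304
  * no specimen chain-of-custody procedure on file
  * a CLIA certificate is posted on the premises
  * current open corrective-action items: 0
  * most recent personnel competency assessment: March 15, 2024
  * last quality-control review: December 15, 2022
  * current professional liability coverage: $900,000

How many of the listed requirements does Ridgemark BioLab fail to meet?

3

1. specimen chain-of-custody procedure absent → not met
2. open corrective-action items 0 ≤ 2 → met
3. biosafety cabinet certification 188 days ago vs limit 180 → not met
4. condition 'handles select agents' holds; proficiency testing 34 days ago vs limit 30 → not met
5. condition 'performs high-complexity testing' does not hold → requirement n/a → met
6. professional liability coverage $900,000 ≥ $850,000 → met
7. instrument calibration 112 days ago vs limit 180 → met
8. personnel competency assessment 54 days ago vs limit 60 → met
9. quality-control review 510 days ago vs limit 540 → met
10. CLIA certificate present → met
Not met: 3 of 10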